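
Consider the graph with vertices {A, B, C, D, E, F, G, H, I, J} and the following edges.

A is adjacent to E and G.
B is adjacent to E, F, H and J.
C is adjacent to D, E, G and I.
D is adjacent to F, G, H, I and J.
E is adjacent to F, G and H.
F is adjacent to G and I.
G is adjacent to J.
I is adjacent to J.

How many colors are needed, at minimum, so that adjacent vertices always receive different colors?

D, I, J form a triangle, so at least 3 colors are needed.
3 colors suffice: color 1 → {B, G, I}; color 2 → {D, E}; color 3 → {A, C, F, H, J}. Every edge joins two different colors.

3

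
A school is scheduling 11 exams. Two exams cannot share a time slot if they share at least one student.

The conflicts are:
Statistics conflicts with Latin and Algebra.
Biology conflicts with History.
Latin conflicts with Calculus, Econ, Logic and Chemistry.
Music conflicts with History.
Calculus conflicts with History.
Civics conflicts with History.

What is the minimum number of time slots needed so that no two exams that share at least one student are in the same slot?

2

Latin and Chemistry conflict, so at least 2 time slots are needed.
A valid assignment using 2 time slots: Statistics=2, Biology=2, Latin=1, Music=2, Calculus=2, Civics=2, History=1, Econ=2, Logic=2, Algebra=1, Chemistry=2. Every pair that conflicts lands in different time slots.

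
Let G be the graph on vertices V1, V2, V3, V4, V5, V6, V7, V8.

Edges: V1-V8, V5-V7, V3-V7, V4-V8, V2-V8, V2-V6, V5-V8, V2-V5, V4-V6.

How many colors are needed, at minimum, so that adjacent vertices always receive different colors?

V2, V5, V8 are mutually adjacent, so at least 3 colors are needed.
3 colors suffice: color 1 → {V6, V7, V8}; color 2 → {V1, V2, V3, V4}; color 3 → {V5}. Every edge joins two different colors.

3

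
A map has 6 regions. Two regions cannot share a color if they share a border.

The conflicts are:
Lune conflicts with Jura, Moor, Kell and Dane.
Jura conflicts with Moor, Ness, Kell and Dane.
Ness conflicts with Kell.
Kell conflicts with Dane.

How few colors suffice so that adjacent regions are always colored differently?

4

Lune, Jura, Kell, Dane pairwise conflict, so at least 4 colors are needed.
4 colors suffice: color 1 → {Jura}; color 2 → {Moor, Kell}; color 3 → {Lune, Ness}; color 4 → {Dane}. No two conflicting regions share a color.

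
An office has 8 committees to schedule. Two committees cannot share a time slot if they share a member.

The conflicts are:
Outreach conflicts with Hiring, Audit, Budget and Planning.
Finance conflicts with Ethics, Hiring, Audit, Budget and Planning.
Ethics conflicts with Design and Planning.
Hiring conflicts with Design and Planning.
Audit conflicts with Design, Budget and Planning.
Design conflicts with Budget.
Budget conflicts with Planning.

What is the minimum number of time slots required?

4

Outreach, Audit, Budget, Planning pairwise conflict, so at least 4 time slots are needed.
4 time slots suffice: time slot 1 → {Design, Planning}; time slot 2 → {Ethics, Hiring, Budget}; time slot 3 → {Outreach, Finance}; time slot 4 → {Audit}. Every pair that conflicts lands in different time slots.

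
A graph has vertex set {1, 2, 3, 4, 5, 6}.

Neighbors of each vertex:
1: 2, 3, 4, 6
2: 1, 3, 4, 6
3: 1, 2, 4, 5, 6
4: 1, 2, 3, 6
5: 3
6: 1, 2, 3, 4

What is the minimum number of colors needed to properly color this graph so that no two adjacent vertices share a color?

1, 2, 3, 4, 6 form a clique, so at least 5 colors are needed.
5 colors suffice: color red → {3}; color blue → {1, 5}; color green → {2}; color yellow → {4}; color purple → {6}. No two adjacent vertices share a color.

5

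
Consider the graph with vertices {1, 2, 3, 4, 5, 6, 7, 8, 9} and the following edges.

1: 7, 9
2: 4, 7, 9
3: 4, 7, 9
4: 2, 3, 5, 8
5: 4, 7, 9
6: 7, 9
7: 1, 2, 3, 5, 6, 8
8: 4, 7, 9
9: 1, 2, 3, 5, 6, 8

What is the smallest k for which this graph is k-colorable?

2

3 and 9 are adjacent, so at least 2 colors are needed.
2 colors suffice: color a → {4, 7, 9}; color b → {1, 2, 3, 5, 6, 8}. Each edge has distinct colors on its endpoints.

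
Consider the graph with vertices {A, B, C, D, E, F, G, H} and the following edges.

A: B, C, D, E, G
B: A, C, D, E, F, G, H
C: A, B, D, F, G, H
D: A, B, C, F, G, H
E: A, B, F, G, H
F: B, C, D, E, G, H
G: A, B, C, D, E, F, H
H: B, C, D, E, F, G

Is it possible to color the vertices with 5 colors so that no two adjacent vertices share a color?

B, C, D, F, G, H are pairwise adjacent (a clique of size 6), so at least 6 colors are needed.
So 5 colors are not enough.

No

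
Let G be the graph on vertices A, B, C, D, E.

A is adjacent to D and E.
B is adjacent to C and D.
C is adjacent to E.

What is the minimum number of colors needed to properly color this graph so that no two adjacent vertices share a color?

The cycle A-E-C-B-D-A has odd length 5, so it cannot be 2-colored; at least 3 colors are needed.
3 colors suffice: color red → {A, C}; color blue → {D, E}; color green → {B}. Each edge has distinct colors on its endpoints.

3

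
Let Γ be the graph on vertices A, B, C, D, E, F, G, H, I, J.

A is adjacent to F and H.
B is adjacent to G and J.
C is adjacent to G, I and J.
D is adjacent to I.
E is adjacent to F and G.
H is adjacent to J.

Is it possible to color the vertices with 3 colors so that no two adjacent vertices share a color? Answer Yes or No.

Yes

The chromatic number is 3. The cycle B-G-E-F-A-H-J-B has odd length 7, so it cannot be 2-colored; at least 3 colors are needed.
3 colors suffice: color 1 → {F, G, I, J}; color 2 → {A, B, C, D, E}; color 3 → {H}.
That is already a proper 3-coloring.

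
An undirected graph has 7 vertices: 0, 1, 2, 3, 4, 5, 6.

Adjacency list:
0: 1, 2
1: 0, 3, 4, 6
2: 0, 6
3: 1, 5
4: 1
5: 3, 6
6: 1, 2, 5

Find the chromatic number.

1 and 4 are adjacent, so at least 2 colors are needed.
2 colors suffice: color red → {1, 2, 5}; color blue → {0, 3, 4, 6}. Each edge has distinct colors on its endpoints.

2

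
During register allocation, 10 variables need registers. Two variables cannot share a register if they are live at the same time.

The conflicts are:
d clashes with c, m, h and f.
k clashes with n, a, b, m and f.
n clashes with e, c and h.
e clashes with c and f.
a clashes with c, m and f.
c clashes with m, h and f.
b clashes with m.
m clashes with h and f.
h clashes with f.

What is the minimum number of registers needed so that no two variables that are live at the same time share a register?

5

d, c, m, h, f pairwise conflict, so at least 5 registers are needed.
5 registers suffice: register 1 → {n, m}; register 2 → {b, f}; register 3 → {k, c}; register 4 → {e, a, h}; register 5 → {d}. No two conflicting variables share a register.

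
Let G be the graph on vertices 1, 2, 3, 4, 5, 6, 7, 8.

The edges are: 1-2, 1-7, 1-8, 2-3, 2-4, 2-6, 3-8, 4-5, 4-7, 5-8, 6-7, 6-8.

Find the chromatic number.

3

The cycle 6-2-4-5-8-6 has odd length 5, so it cannot be 2-colored; at least 3 colors are needed.
3 colors suffice: 1=blue, 2=red, 3=blue, 4=blue, 5=green, 6=blue, 7=red, 8=red. No two adjacent vertices share a color.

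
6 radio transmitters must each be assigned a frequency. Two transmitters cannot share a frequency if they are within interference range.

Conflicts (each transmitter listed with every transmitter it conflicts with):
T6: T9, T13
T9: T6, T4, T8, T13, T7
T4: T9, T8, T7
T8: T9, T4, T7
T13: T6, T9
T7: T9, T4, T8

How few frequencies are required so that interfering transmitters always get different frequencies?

4

T9, T4, T8, T7 all conflict with each other, so at least 4 frequencies are needed.
4 frequencies suffice: frequency 1 → {T9}; frequency 2 → {T6, T4}; frequency 3 → {T13, T7}; frequency 4 → {T8}. Every pair that conflicts lands in different frequencies.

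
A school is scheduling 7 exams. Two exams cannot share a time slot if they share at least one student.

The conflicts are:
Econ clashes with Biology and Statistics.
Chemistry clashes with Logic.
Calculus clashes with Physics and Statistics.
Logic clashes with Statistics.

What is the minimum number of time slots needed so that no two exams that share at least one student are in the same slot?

2

Logic and Statistics conflict, so at least 2 time slots are needed.
A valid assignment using 2 time slots: Econ=2, Chemistry=1, Biology=1, Calculus=2, Physics=1, Logic=2, Statistics=1. No two conflicting exams share a time slot.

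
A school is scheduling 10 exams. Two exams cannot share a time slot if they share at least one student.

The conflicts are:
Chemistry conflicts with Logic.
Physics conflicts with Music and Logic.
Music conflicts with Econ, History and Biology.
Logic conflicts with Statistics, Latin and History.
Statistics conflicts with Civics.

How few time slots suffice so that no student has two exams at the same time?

2

Physics and Logic conflict, so at least 2 time slots are needed.
2 time slots suffice: time slot 1 → {Music, Logic, Civics}; time slot 2 → {Chemistry, Physics, Econ, Statistics, Latin, History, Biology}. Every pair that conflicts lands in different time slots.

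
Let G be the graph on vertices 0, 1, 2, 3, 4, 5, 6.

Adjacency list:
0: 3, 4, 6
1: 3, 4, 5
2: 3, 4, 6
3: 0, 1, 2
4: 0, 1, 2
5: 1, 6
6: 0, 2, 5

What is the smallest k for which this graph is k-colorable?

3

The cycle 1-3-0-6-5-1 has odd length 5, so it cannot be 2-colored; at least 3 colors are needed.
3 colors suffice: color a → {0, 1, 2}; color b → {3, 4, 6}; color c → {5}. No two adjacent vertices share a color.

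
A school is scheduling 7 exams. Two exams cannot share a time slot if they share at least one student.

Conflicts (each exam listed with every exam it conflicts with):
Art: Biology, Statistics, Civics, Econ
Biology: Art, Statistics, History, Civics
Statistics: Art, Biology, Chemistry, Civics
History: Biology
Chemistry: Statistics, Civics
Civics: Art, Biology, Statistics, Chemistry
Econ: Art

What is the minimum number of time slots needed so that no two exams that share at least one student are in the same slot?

4

Art, Biology, Statistics, Civics are mutually in conflict, so at least 4 time slots are needed.
4 time slots suffice: time slot 1 → {Statistics, History, Econ}; time slot 2 → {Art, Chemistry}; time slot 3 → {Biology}; time slot 4 → {Civics}. No two conflicting exams share a time slot.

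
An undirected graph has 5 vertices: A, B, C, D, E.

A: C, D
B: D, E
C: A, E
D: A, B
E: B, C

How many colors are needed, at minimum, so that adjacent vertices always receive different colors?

The cycle B-E-C-A-D-B has odd length 5, so it cannot be 2-colored; at least 3 colors are needed.
3 colors suffice: A=blue, B=green, C=red, D=red, E=blue. No two adjacent vertices share a color.

3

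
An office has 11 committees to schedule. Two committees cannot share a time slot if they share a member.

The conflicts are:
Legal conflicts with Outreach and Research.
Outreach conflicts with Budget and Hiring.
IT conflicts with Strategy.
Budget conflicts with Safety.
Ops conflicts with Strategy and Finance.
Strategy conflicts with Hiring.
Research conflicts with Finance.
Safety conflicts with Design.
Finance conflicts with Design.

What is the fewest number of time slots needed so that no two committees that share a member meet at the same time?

The cycle Design-Finance-Research-Legal-Outreach-Budget-Safety-Design has odd length 7, so it cannot be 2-colored; at least 3 time slots are needed.
3 time slots suffice: time slot 1 → {Outreach, Strategy, Safety, Finance}; time slot 2 → {Legal, IT, Budget, Ops, Hiring, Design}; time slot 3 → {Research}. Every pair that conflicts lands in different time slots.

3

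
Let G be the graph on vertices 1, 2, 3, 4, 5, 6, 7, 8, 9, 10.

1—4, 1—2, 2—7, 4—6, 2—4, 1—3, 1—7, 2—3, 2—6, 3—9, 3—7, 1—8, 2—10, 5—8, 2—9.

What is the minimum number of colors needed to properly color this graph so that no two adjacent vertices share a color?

4

1, 2, 3, 7 are mutually adjacent (a clique of size 4), so at least 4 colors are needed.
4 colors suffice: 1=b, 2=a, 3=c, 4=c, 5=b, 6=b, 7=d, 8=a, 9=b, 10=b. No two adjacent vertices share a color.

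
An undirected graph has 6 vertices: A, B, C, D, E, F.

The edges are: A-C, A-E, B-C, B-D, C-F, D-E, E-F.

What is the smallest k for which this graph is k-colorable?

The cycle C-A-E-D-B-C has odd length 5, so it cannot be 2-colored; at least 3 colors are needed.
3 colors suffice: A=2, B=2, C=1, D=3, E=1, F=2. Every edge joins two different colors.

3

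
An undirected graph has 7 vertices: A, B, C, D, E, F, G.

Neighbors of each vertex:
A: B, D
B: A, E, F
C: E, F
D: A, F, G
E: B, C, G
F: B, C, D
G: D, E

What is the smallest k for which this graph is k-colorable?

The cycle G-D-A-B-E-G has odd length 5, so it cannot be 2-colored; at least 3 colors are needed.
One proper 3-coloring: A=2, B=3, C=3, D=1, E=1, F=2, G=2. Every edge joins two different colors.

3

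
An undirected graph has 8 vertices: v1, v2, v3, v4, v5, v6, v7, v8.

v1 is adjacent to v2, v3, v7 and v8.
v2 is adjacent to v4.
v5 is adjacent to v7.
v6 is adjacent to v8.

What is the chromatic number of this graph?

v1 and v3 are adjacent, so at least 2 colors are needed.
One proper 2-coloring: v1=red, v2=blue, v3=blue, v4=red, v5=red, v6=red, v7=blue, v8=blue. Each edge has distinct colors on its endpoints.

2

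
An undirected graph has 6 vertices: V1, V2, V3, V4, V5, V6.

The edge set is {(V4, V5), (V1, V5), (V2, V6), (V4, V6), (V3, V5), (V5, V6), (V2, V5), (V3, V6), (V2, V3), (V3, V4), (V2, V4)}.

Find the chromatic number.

5

V2, V3, V4, V5, V6 are pairwise adjacent (a clique of size 5), so at least 5 colors are needed.
5 colors suffice: V1=B, V2=P, V3=G, V4=B, V5=R, V6=Y. No two adjacent vertices share a color.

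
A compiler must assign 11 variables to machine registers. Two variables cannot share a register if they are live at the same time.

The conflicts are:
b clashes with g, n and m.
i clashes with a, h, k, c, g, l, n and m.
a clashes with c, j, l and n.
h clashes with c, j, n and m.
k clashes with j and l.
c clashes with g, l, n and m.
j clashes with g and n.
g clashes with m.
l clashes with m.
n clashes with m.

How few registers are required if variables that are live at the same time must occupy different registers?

5

i, h, c, n, m pairwise conflict, so at least 5 registers are needed.
5 registers suffice: register 1 → {b, i, j}; register 2 → {k, c}; register 3 → {a, m}; register 4 → {g, l, n}; register 5 → {h}. Every pair that conflicts lands in different registers.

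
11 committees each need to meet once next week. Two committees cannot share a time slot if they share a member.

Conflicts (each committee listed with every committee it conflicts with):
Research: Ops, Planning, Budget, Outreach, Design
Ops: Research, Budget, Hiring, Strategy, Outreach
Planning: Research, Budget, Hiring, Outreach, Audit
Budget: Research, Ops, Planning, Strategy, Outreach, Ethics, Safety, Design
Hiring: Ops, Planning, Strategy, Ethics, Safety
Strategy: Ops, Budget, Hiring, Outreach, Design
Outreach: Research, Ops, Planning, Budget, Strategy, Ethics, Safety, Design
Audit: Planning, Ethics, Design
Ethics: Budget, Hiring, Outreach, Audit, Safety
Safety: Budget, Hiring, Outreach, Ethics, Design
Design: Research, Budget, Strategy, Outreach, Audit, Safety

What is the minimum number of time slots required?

4

Budget, Outreach, Ethics, Safety are mutually in conflict, so at least 4 time slots are needed.
4 time slots suffice: time slot 1 → {Budget, Hiring, Audit}; time slot 2 → {Outreach}; time slot 3 → {Ops, Planning, Ethics, Design}; time slot 4 → {Research, Strategy, Safety}. Every pair that conflicts lands in different time slots.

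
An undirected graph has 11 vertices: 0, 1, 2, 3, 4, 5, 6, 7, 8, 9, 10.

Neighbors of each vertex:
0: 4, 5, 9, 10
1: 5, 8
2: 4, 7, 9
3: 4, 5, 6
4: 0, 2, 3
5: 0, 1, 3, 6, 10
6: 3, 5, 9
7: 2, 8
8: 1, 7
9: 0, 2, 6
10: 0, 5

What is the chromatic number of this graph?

0, 5, 10 are mutually adjacent, so at least 3 colors are needed.
3 colors suffice: color a → {4, 5, 8, 9}; color b → {0, 1, 2, 3}; color c → {6, 7, 10}. Each edge has distinct colors on its endpoints.

3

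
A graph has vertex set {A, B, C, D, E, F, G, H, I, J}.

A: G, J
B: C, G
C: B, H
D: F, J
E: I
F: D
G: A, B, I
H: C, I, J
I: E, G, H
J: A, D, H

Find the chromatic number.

3

The cycle G-A-J-H-I-G has odd length 5, so it cannot be 2-colored; at least 3 colors are needed.
3 colors suffice: color 1 → {C, F, I, J}; color 2 → {D, E, G, H}; color 3 → {A, B}. No two adjacent vertices share a color.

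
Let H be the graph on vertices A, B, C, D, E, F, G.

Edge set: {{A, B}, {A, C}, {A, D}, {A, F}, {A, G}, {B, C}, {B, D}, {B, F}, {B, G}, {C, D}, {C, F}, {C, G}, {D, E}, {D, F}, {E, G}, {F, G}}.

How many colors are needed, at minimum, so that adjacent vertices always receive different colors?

A, B, C, D, F are mutually adjacent (a clique of size 5), so at least 5 colors are needed.
5 colors suffice: color red → {D, G}; color blue → {B, E}; color green → {F}; color yellow → {C}; color purple → {A}. Each edge has distinct colors on its endpoints.

5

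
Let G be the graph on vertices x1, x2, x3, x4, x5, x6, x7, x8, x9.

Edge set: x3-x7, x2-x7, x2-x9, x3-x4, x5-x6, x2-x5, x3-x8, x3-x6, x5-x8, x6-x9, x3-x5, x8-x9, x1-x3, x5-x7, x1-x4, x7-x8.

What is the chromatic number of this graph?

x3, x5, x7, x8 are pairwise adjacent (a clique of size 4), so at least 4 colors are needed.
4 colors suffice: color 1 → {x2, x3}; color 2 → {x4, x5, x9}; color 3 → {x1, x6, x7}; color 4 → {x8}. Every edge joins two different colors.

4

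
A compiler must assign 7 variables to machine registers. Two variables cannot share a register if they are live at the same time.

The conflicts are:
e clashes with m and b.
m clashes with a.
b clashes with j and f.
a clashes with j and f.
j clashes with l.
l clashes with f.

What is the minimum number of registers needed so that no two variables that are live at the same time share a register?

3

The cycle e-b-j-a-m-e has odd length 5, so it cannot be 2-colored; at least 3 registers are needed.
3 registers suffice: register 1 → {e, j, f}; register 2 → {b, a, l}; register 3 → {m}. Every pair that conflicts lands in different registers.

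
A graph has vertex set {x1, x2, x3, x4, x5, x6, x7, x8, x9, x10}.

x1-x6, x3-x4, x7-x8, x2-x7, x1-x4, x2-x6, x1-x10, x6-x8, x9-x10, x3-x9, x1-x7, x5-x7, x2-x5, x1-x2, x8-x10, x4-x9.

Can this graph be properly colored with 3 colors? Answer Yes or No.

Yes

The chromatic number is 3. x2, x5, x7 are mutually adjacent, so at least 3 colors are needed.
3 colors suffice: color 1 → {x1, x5, x8, x9}; color 2 → {x4, x6, x7, x10}; color 3 → {x2, x3}.
That is already a proper 3-coloring.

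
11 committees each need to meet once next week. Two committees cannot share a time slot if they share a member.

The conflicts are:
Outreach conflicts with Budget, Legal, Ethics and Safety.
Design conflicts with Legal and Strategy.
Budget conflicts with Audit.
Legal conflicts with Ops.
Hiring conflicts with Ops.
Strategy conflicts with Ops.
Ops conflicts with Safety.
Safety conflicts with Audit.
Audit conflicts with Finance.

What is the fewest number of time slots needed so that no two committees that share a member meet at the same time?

Hiring and Ops conflict, so at least 2 time slots are needed.
A valid assignment using 2 time slots: Outreach=1, Design=1, Budget=2, Legal=2, Hiring=2, Ethics=2, Strategy=2, Ops=1, Safety=2, Audit=1, Finance=2. No two conflicting committees share a time slot.

2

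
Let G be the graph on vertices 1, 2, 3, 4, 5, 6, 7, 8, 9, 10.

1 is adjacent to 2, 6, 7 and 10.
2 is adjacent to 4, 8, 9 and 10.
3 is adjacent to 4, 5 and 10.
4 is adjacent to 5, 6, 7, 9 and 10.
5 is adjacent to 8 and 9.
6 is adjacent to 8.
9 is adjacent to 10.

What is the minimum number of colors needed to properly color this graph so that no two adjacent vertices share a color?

4

2, 4, 9, 10 are mutually adjacent (a clique of size 4), so at least 4 colors are needed.
4 colors suffice: color red → {1, 4, 8}; color blue → {5, 6, 7, 10}; color green → {2, 3}; color yellow → {9}. Every edge joins two different colors.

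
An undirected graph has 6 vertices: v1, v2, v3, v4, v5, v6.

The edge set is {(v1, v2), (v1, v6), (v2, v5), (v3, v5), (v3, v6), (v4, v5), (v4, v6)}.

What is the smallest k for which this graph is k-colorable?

The cycle v5-v2-v1-v6-v4-v5 has odd length 5, so it cannot be 2-colored; at least 3 colors are needed.
A valid assignment using 3 colors: v1=B, v2=G, v3=B, v4=B, v5=R, v6=R. No two adjacent vertices share a color.

3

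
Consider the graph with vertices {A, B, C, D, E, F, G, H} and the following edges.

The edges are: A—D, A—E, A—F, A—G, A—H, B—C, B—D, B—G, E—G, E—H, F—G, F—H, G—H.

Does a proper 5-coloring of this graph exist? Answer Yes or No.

The chromatic number is 4. A, F, G, H are mutually adjacent (a clique of size 4), so at least 4 colors are needed.
4 colors suffice: A=2, B=2, C=1, D=1, E=4, F=4, G=1, H=3.
Since 5 ≥ 4, a proper 5-coloring certainly exists.

Yes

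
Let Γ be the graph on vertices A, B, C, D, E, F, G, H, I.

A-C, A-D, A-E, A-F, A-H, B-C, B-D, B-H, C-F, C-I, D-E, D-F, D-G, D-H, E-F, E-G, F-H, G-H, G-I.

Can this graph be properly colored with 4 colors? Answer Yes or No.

The chromatic number is 4. A, D, E, F are pairwise adjacent (a clique of size 4), so at least 4 colors are needed.
4 colors suffice: A=4, B=3, C=1, D=1, E=2, F=3, G=3, H=2, I=2.
That is already a proper 4-coloring.

Yes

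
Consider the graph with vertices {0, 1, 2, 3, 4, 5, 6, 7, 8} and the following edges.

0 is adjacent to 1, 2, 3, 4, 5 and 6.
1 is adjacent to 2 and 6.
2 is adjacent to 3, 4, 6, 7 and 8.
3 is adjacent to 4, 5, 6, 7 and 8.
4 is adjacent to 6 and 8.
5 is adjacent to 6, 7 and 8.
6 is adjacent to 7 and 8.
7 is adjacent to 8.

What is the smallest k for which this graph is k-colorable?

5

3, 5, 6, 7, 8 are pairwise adjacent (a clique of size 5), so at least 5 colors are needed.
5 colors suffice: color red → {6}; color blue → {1, 3}; color green → {2, 5}; color yellow → {0, 8}; color purple → {4, 7}. No two adjacent vertices share a color.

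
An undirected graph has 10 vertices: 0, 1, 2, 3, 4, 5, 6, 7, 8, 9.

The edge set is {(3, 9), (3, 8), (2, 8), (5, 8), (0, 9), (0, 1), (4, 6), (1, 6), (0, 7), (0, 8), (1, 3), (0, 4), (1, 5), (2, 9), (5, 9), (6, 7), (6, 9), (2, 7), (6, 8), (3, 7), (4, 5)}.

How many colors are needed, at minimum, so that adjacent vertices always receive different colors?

2

3 and 9 are adjacent, so at least 2 colors are needed.
2 colors suffice: 0=b, 1=a, 2=b, 3=b, 4=a, 5=b, 6=b, 7=a, 8=a, 9=a. Each edge has distinct colors on its endpoints.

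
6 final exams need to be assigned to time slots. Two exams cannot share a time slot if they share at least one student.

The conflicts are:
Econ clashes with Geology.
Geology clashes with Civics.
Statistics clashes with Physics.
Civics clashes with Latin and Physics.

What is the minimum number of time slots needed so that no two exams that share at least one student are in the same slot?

2

Statistics and Physics conflict, so at least 2 time slots are needed.
2 time slots suffice: time slot 1 → {Econ, Statistics, Civics}; time slot 2 → {Geology, Latin, Physics}. Each listed conflict is separated.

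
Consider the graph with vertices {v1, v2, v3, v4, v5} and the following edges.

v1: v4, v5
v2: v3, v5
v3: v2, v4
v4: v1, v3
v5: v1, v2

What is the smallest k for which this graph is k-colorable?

3

The cycle v3-v4-v1-v5-v2-v3 has odd length 5, so it cannot be 2-colored; at least 3 colors are needed.
3 colors suffice: v1=1, v2=1, v3=3, v4=2, v5=2. Every edge joins two different colors.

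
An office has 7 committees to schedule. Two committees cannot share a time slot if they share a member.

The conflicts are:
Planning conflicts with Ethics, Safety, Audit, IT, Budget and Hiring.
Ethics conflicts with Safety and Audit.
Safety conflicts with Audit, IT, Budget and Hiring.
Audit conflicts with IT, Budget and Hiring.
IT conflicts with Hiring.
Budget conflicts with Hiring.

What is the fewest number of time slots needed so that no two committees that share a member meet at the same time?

5

Planning, Safety, Audit, Budget, Hiring pairwise conflict, so at least 5 time slots are needed.
5 time slots suffice: time slot 1 → {Audit}; time slot 2 → {Safety}; time slot 3 → {Planning}; time slot 4 → {Ethics, Hiring}; time slot 5 → {IT, Budget}. No two conflicting committees share a time slot.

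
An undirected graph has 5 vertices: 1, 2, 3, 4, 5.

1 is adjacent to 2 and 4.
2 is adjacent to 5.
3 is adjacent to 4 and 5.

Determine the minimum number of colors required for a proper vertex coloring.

The cycle 4-1-2-5-3-4 has odd length 5, so it cannot be 2-colored; at least 3 colors are needed.
3 colors suffice: color red → {2, 4}; color blue → {1, 5}; color green → {3}. No two adjacent vertices share a color.

3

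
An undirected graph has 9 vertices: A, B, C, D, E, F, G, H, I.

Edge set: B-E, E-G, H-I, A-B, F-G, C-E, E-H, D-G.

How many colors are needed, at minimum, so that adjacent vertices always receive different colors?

E and G are adjacent, so at least 2 colors are needed.
2 colors suffice: color red → {A, D, E, F, I}; color blue → {B, C, G, H}. Every edge joins two different colors.

2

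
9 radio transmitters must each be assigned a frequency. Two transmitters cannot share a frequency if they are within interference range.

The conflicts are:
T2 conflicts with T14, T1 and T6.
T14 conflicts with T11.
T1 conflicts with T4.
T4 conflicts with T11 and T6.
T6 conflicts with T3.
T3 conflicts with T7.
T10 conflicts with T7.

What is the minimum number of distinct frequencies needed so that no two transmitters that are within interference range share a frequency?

The cycle T4-T6-T2-T14-T11-T4 has odd length 5, so it cannot be 2-colored; at least 3 frequencies are needed.
3 frequencies suffice: T2=1, T14=2, T1=2, T4=1, T11=3, T6=2, T3=3, T10=2, T7=1. No two conflicting transmitters share a frequency.

3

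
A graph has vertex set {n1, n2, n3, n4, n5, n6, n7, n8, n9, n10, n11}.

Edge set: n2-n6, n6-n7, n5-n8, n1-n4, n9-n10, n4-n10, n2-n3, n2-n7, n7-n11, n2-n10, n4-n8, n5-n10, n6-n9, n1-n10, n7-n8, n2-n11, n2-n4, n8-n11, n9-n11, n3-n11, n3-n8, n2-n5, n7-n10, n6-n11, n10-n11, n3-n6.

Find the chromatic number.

4

n2, n3, n6, n11 are pairwise adjacent (a clique of size 4), so at least 4 colors are needed.
One proper 4-coloring: n1=red, n2=red, n3=yellow, n4=blue, n5=blue, n6=green, n7=yellow, n8=red, n9=red, n10=green, n11=blue. No two adjacent vertices share a color.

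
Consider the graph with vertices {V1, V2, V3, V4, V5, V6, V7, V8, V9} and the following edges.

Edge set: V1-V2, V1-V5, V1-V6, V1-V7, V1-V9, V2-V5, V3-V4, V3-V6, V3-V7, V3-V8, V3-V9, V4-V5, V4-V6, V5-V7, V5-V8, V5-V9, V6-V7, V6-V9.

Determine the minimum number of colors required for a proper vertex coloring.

V1, V5, V9 are mutually adjacent, so at least 3 colors are needed.
One proper 3-coloring: V1=2, V2=3, V3=2, V4=3, V5=1, V6=1, V7=3, V8=3, V9=3. No two adjacent vertices share a color.

3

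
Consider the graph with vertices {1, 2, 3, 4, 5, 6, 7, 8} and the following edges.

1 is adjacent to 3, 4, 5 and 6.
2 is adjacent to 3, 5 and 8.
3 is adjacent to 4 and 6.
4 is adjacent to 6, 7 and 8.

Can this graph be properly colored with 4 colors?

The chromatic number is 4. 1, 3, 4, 6 are mutually adjacent (a clique of size 4), so at least 4 colors are needed.
4 colors suffice: 1=blue, 2=red, 3=green, 4=red, 5=green, 6=yellow, 7=blue, 8=blue.
That is already a proper 4-coloring.

Yes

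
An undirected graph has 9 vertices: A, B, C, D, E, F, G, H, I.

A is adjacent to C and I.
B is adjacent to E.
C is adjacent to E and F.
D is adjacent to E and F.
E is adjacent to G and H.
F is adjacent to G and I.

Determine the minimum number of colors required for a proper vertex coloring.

E and H are adjacent, so at least 2 colors are needed.
2 colors suffice: color 1 → {A, E, F}; color 2 → {B, C, D, G, H, I}. Each edge has distinct colors on its endpoints.

2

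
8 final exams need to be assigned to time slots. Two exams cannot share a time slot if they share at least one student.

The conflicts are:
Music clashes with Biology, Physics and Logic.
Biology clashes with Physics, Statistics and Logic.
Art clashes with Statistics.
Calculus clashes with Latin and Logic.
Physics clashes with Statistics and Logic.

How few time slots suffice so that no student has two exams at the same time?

4

Music, Biology, Physics, Logic all conflict with each other, so at least 4 time slots are needed.
A valid assignment using 4 time slots: Music=4, Biology=2, Art=1, Calculus=1, Physics=1, Statistics=3, Latin=2, Logic=3. Every pair that conflicts lands in different time slots.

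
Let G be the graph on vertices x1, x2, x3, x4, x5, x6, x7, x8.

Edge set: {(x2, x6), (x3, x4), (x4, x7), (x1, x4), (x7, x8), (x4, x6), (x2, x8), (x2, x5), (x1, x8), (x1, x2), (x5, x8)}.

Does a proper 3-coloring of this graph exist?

Yes

The chromatic number is 3. x1, x2, x8 are mutually adjacent, so at least 3 colors are needed.
One proper 3-coloring: x1=3, x2=2, x3=2, x4=1, x5=3, x6=3, x7=2, x8=1.
That is already a proper 3-coloring.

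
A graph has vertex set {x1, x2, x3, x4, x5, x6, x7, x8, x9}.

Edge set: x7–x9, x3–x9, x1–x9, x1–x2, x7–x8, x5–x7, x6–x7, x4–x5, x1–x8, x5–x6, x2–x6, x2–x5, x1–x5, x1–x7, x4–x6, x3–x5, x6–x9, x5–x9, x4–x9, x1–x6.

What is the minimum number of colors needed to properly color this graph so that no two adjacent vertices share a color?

5

x1, x5, x6, x7, x9 are pairwise adjacent (a clique of size 5), so at least 5 colors are needed.
5 colors suffice: color 1 → {x5, x8}; color 2 → {x2, x9}; color 3 → {x3, x6}; color 4 → {x1, x4}; color 5 → {x7}. No two adjacent vertices share a color.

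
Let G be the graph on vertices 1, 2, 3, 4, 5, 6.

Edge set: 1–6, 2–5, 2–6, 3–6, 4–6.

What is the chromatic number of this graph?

2 and 6 are adjacent, so at least 2 colors are needed.
2 colors suffice: color red → {5, 6}; color blue → {1, 2, 3, 4}. Every edge joins two different colors.

2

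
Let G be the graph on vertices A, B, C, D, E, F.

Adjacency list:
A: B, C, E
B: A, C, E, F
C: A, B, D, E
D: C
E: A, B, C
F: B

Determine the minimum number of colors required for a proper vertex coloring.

A, B, C, E are pairwise adjacent (a clique of size 4), so at least 4 colors are needed.
4 colors suffice: color 1 → {C, F}; color 2 → {B, D}; color 3 → {A}; color 4 → {E}. Every edge joins two different colors.

4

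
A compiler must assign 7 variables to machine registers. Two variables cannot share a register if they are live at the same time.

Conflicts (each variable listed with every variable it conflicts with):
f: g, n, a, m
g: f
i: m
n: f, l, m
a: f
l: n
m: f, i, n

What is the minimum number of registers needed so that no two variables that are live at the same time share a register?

3

f, n, m all conflict with each other, so at least 3 registers are needed.
3 registers suffice: register 1 → {f, i, l}; register 2 → {g, n, a}; register 3 → {m}. Every pair that conflicts lands in different registers.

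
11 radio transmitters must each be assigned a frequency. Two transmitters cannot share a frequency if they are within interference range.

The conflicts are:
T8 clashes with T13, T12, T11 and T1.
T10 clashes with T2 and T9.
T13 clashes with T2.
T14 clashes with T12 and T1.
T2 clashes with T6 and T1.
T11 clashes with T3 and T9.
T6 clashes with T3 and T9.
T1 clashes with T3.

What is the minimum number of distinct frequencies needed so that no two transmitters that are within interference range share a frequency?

2

T13 and T2 conflict, so at least 2 frequencies are needed.
2 frequencies suffice: frequency 1 → {T8, T14, T2, T3, T9}; frequency 2 → {T10, T13, T12, T11, T6, T1}. Every pair that conflicts lands in different frequencies.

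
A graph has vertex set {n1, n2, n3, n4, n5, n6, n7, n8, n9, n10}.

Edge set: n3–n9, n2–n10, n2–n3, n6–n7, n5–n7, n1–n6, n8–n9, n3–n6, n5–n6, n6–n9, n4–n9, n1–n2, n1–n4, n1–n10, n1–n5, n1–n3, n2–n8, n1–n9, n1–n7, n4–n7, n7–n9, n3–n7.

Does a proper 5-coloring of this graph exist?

The chromatic number is 5. n1, n3, n6, n7, n9 are pairwise adjacent (a clique of size 5), so at least 5 colors are needed.
5 colors suffice: color R → {n1, n8}; color B → {n2, n5, n9}; color G → {n7, n10}; color Y → {n4, n6}; color P → {n3}.
That is already a proper 5-coloring.

Yes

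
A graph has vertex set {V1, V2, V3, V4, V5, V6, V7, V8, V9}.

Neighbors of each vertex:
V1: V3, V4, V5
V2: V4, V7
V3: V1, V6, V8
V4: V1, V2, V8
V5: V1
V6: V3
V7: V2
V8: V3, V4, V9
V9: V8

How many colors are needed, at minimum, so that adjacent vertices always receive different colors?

2

V2 and V7 are adjacent, so at least 2 colors are needed.
2 colors suffice: color 1 → {V1, V2, V6, V8}; color 2 → {V3, V4, V5, V7, V9}. No two adjacent vertices share a color.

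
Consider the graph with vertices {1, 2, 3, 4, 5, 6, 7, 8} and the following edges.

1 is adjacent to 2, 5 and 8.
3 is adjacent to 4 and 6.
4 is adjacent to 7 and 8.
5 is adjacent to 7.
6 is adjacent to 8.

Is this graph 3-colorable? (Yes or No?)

The chromatic number is 3. The cycle 7-5-1-8-4-7 has odd length 5, so it cannot be 2-colored; at least 3 colors are needed.
3 colors suffice: color red → {1, 4, 6}; color blue → {2, 3, 5, 8}; color green → {7}.
That is already a proper 3-coloring.

Yes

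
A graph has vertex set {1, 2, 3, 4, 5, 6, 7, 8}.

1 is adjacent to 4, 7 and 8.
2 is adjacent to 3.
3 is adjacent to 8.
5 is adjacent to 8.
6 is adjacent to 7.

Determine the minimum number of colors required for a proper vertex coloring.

2

1 and 8 are adjacent, so at least 2 colors are needed.
2 colors suffice: 1=blue, 2=red, 3=blue, 4=red, 5=blue, 6=blue, 7=red, 8=red. Each edge has distinct colors on its endpoints.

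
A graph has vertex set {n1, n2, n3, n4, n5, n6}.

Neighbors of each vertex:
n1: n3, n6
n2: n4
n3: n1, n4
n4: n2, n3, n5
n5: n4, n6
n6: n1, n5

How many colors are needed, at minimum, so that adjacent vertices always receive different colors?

3

The cycle n3-n1-n6-n5-n4-n3 has odd length 5, so it cannot be 2-colored; at least 3 colors are needed.
3 colors suffice: color 1 → {n4, n6}; color 2 → {n1, n2, n5}; color 3 → {n3}. Each edge has distinct colors on its endpoints.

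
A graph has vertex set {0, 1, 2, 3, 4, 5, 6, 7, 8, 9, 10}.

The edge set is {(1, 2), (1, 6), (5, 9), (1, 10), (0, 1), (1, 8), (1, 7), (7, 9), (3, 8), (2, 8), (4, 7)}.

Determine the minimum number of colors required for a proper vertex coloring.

1, 2, 8 are pairwise adjacent, so at least 3 colors are needed.
One proper 3-coloring: 0=blue, 1=red, 2=green, 3=red, 4=red, 5=blue, 6=blue, 7=blue, 8=blue, 9=red, 10=blue. Every edge joins two different colors.

3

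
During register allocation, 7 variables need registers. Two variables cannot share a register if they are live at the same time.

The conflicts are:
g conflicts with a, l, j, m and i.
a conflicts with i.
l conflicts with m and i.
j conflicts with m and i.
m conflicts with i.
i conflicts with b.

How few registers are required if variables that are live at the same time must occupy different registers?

g, j, m, i pairwise conflict, so at least 4 registers are needed.
4 registers suffice: register 1 → {i}; register 2 → {g, b}; register 3 → {a, m}; register 4 → {l, j}. No two conflicting variables share a register.

4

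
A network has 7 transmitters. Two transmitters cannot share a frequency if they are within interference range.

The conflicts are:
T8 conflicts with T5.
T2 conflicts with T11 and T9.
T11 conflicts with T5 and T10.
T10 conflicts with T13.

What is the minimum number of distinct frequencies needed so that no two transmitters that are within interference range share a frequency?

T11 and T5 conflict, so at least 2 frequencies are needed.
Using 2 frequencies: T8=1, T2=2, T11=1, T5=2, T9=1, T10=2, T13=1. Every pair that conflicts lands in different frequencies.

2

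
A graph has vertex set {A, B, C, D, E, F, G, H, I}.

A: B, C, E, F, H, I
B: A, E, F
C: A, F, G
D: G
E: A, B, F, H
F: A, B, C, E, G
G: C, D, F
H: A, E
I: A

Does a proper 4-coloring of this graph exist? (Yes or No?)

The chromatic number is 4. A, B, E, F are pairwise adjacent (a clique of size 4), so at least 4 colors are needed.
A valid assignment using 4 colors: A=1, B=4, C=3, D=2, E=3, F=2, G=1, H=2, I=2.
That is already a proper 4-coloring.

Yes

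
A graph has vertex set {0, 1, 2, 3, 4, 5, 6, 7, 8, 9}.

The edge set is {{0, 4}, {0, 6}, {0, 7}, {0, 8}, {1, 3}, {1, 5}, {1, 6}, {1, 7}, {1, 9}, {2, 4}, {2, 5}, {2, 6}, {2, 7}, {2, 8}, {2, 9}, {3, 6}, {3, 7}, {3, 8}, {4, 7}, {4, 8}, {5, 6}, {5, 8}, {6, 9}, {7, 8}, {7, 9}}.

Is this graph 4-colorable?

Yes

The chromatic number is 4. 2, 4, 7, 8 are pairwise adjacent (a clique of size 4), so at least 4 colors are needed.
4 colors suffice: color a → {6, 7}; color b → {0, 1, 2}; color c → {8, 9}; color d → {3, 4, 5}.
That is already a proper 4-coloring.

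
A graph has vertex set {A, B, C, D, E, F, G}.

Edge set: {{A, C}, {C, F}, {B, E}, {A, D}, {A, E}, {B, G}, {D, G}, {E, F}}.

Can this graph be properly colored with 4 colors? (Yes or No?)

The chromatic number is 3. The cycle D-A-E-B-G-D has odd length 5, so it cannot be 2-colored; at least 3 colors are needed.
3 colors suffice: color 1 → {C, D, E}; color 2 → {A, F, G}; color 3 → {B}.
Since 4 ≥ 3, a proper 4-coloring certainly exists.

Yes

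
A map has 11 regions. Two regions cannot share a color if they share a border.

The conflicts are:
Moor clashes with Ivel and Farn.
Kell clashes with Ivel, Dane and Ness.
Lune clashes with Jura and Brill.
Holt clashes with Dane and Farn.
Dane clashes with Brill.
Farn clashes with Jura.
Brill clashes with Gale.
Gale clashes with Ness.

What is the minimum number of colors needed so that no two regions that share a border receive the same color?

3

The cycle Ness-Gale-Brill-Dane-Kell-Ness has odd length 5, so it cannot be 2-colored; at least 3 colors are needed.
3 colors suffice: color 1 → {Lune, Ivel, Dane, Farn, Ness}; color 2 → {Moor, Kell, Holt, Jura, Brill}; color 3 → {Gale}. No two conflicting regions share a color.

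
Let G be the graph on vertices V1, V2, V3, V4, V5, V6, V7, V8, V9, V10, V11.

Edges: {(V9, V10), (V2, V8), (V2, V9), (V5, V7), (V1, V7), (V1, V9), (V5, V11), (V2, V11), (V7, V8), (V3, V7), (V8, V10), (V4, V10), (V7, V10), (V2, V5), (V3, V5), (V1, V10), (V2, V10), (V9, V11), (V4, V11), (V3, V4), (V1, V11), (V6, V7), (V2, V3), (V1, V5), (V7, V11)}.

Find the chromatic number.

V1, V5, V7, V11 are mutually adjacent (a clique of size 4), so at least 4 colors are needed.
4 colors suffice: color 1 → {V2, V4, V7}; color 2 → {V3, V6, V10, V11}; color 3 → {V5, V8, V9}; color 4 → {V1}. No two adjacent vertices share a color.

4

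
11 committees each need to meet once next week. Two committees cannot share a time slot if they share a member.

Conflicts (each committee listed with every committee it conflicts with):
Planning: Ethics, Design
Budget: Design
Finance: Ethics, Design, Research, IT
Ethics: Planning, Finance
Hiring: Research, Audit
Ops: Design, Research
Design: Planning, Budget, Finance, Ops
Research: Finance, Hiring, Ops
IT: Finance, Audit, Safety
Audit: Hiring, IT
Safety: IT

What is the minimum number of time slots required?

The cycle Hiring-Research-Finance-IT-Audit-Hiring has odd length 5, so it cannot be 2-colored; at least 3 time slots are needed.
3 time slots suffice: time slot 1 → {Ethics, Design, Research, IT}; time slot 2 → {Planning, Budget, Finance, Hiring, Ops, Safety}; time slot 3 → {Audit}. Each listed conflict is separated.

3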